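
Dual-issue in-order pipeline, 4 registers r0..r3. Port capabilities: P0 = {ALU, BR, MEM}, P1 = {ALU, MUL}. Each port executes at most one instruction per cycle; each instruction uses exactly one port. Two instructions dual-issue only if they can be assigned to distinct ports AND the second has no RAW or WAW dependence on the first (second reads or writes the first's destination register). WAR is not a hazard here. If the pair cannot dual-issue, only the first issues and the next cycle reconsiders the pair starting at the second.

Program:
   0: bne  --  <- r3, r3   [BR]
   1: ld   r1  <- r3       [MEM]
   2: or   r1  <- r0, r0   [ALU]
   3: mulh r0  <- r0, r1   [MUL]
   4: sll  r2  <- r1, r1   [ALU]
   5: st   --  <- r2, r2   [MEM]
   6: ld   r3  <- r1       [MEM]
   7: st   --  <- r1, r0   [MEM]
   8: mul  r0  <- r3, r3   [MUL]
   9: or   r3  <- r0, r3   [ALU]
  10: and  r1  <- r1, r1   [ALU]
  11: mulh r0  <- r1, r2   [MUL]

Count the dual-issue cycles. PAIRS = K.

[0] i0  bne.BR  -- no-port BR/MEM
[1] i1  ld.MEM  -- WAW r1
[2] i2  or.ALU  -- RAW r1
[3] i3/i4  mulh.MUL+sll.ALU  -- pair
[4] i5  st.MEM  -- no-port MEM/MEM
[5] i6  ld.MEM  -- no-port MEM/MEM
[6] i7/i8  st.MEM+mul.MUL  -- pair
[7] i9/i10  or.ALU+and.ALU  -- pair
[8] i11  mulh.MUL  -- tail

PAIRS = 3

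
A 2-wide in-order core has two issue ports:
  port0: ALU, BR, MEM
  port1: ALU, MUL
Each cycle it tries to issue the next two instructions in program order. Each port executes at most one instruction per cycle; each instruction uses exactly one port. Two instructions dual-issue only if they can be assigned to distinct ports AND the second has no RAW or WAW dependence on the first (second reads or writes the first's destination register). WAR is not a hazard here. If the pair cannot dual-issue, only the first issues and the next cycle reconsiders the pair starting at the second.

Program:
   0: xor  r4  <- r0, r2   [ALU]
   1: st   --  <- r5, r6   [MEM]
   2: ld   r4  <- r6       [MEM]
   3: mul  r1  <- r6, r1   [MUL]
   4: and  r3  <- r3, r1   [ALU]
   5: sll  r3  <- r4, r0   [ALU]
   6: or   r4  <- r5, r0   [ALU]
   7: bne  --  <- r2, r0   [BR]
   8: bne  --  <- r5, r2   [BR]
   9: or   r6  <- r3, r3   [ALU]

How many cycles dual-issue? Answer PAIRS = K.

  cy0 -> i0&i1 (xor;st) pair
  cy1 -> i2&i3 (ld;mul) pair
  cy2 -> i4 (and) WAW r3
  cy3 -> i5&i6 (sll;or) pair
  cy4 -> i7 (bne) no-port BR/BR
  cy5 -> i8&i9 (bne;or) pair

PAIRS = 4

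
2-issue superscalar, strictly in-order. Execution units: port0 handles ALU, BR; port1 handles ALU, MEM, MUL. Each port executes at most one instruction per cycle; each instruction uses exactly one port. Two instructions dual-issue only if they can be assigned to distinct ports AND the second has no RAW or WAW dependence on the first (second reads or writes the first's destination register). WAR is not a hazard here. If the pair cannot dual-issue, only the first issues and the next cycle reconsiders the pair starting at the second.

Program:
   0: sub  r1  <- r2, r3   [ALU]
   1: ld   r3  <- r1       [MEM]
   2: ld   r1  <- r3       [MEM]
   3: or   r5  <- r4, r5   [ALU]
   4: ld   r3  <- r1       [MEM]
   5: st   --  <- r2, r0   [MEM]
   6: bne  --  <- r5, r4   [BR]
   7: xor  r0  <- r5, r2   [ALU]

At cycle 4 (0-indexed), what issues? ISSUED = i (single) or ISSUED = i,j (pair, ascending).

ISSUED = 5,6

c0: i0 sub  RAW r1
c1: i1 ld  no-port MEM/MEM
c2: i2+i3 ld or  dual
c3: i4 ld  no-port MEM/MEM
c4: i5+i6 st bne  dual
c5: i7 xor  tail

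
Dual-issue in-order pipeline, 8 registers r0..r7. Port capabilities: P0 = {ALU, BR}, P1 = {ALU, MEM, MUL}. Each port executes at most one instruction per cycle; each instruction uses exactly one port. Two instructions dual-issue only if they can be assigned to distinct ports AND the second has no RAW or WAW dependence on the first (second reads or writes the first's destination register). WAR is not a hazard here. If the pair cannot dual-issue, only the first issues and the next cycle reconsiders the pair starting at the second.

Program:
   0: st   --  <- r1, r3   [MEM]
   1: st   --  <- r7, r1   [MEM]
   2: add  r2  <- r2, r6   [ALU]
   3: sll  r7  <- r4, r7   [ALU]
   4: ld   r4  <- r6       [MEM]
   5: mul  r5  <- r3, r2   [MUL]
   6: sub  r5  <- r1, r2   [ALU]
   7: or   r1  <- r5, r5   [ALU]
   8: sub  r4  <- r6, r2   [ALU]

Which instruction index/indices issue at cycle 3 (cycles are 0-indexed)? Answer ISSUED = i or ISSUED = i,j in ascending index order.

  cy0 -> i0 (st.MEM) no-port MEM/MEM
  cy1 -> i1&i2 (st.MEM;add.ALU) 2-wide
  cy2 -> i3&i4 (sll.ALU;ld.MEM) 2-wide
  cy3 -> i5 (mul.MUL) WAW r5
  cy4 -> i6 (sub.ALU) RAW r5
  cy5 -> i7&i8 (or.ALU;sub.ALU) 2-wide

ISSUED = 5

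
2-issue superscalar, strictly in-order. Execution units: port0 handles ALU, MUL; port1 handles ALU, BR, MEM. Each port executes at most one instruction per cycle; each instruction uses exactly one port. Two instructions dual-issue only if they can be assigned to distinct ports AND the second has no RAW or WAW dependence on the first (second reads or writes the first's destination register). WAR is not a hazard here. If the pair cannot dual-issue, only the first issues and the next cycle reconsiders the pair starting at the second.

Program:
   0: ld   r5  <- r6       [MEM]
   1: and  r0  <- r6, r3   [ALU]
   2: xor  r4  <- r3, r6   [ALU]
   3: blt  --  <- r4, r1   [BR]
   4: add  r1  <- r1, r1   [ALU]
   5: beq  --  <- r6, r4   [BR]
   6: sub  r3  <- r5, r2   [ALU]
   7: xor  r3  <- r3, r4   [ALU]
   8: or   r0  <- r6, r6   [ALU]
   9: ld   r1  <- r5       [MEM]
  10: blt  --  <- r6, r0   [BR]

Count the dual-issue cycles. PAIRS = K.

0. ld/and @i0+i1  | pair
1. xor @i2  | RAW r4
2. blt/add @i3+i4  | pair
3. beq/sub @i5+i6  | pair
4. xor/or @i7+i8  | pair
5. ld @i9  | no-port MEM/BR
6. blt @i10  | tail

PAIRS = 4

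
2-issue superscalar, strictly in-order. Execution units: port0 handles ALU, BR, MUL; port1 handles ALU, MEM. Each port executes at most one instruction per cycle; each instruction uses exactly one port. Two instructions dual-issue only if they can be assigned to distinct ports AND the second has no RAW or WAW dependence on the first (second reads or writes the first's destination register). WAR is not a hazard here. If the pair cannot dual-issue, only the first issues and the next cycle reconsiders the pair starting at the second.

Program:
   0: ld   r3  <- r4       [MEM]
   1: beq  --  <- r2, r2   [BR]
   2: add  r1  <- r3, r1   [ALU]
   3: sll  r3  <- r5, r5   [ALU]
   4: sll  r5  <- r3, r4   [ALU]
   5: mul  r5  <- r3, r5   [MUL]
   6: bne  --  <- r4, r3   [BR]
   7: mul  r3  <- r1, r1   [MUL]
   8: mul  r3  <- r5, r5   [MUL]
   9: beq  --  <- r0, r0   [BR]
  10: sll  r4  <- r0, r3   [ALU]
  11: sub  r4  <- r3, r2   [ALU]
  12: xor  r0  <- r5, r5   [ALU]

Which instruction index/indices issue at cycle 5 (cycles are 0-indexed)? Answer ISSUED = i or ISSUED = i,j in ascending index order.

ISSUED = 7

[0] i0,i1  ld.MEM beq.BR  -- dual
[1] i2,i3  add.ALU sll.ALU  -- dual
[2] i4  sll.ALU  -- RAW+WAW r5
[3] i5  mul.MUL  -- no-port MUL/BR
[4] i6  bne.BR  -- no-port BR/MUL
[5] i7  mul.MUL  -- no-port MUL/MUL
[6] i8  mul.MUL  -- no-port MUL/BR
[7] i9,i10  beq.BR sll.ALU  -- dual
[8] i11,i12  sub.ALU xor.ALU  -- dual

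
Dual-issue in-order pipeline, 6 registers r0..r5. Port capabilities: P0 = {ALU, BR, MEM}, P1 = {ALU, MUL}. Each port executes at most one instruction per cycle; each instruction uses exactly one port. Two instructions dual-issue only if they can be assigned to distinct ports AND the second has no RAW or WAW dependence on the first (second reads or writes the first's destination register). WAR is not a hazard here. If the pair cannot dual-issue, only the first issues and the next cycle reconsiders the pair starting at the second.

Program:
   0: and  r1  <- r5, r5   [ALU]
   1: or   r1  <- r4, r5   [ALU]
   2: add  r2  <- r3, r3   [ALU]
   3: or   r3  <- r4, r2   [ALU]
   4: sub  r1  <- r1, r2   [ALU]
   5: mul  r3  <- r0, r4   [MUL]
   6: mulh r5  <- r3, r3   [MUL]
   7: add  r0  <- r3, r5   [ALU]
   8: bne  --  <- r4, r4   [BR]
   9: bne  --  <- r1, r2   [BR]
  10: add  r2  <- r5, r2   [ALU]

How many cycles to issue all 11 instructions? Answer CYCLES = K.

t=0 i0:and ; WAW r1
t=1 i1,i2:or add ; dual
t=2 i3,i4:or sub ; dual
t=3 i5:mul ; no-port MUL/MUL
t=4 i6:mulh ; RAW r5
t=5 i7,i8:add bne ; dual
t=6 i9,i10:bne add ; dual

CYCLES = 7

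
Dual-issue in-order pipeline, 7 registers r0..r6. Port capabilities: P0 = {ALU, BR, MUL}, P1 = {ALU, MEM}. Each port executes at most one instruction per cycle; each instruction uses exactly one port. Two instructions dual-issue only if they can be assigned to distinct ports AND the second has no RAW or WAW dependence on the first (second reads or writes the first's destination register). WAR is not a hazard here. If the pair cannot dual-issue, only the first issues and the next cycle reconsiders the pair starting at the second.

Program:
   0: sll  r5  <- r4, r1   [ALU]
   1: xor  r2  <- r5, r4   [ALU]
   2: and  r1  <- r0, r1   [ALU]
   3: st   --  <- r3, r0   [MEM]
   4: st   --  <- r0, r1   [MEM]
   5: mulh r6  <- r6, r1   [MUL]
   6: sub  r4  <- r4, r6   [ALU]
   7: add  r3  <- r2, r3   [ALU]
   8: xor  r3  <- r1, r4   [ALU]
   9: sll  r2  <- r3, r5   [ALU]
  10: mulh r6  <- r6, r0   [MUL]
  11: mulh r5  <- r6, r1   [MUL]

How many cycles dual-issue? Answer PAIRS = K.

#0 head=0: sll.ALU i0 RAW r5
#1 head=1: xor.ALU and.ALU i1+i2 2-wide
#2 head=3: st.MEM i3 no-port MEM/MEM
#3 head=4: st.MEM mulh.MUL i4+i5 2-wide
#4 head=6: sub.ALU add.ALU i6+i7 2-wide
#5 head=8: xor.ALU i8 RAW r3
#6 head=9: sll.ALU mulh.MUL i9+i10 2-wide
#7 head=11: mulh.MUL i11 tail

PAIRS = 4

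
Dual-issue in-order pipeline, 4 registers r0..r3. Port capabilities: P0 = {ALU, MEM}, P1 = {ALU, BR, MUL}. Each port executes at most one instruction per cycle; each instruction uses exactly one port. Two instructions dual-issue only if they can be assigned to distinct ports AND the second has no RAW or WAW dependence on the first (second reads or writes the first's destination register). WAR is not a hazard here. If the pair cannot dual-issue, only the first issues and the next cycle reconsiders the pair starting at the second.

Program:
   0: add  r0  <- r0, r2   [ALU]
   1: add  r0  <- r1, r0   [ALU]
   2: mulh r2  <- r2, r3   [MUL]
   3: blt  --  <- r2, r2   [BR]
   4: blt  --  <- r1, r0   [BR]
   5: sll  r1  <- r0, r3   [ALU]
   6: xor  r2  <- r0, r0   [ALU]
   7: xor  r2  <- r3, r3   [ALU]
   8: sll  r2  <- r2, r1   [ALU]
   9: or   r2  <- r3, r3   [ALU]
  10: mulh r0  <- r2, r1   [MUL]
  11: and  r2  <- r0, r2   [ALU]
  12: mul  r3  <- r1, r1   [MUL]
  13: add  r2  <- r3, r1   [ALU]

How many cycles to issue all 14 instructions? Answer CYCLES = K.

c0: i0 add  RAW+WAW r0
c1: i1&i2 add+mulh  2-wide
c2: i3 blt  no-port BR/BR
c3: i4&i5 blt+sll  2-wide
c4: i6 xor  WAW r2
c5: i7 xor  RAW+WAW r2
c6: i8 sll  WAW r2
c7: i9 or  RAW r2
c8: i10 mulh  RAW r0
c9: i11&i12 and+mul  2-wide
c10: i13 add  tail

CYCLES = 11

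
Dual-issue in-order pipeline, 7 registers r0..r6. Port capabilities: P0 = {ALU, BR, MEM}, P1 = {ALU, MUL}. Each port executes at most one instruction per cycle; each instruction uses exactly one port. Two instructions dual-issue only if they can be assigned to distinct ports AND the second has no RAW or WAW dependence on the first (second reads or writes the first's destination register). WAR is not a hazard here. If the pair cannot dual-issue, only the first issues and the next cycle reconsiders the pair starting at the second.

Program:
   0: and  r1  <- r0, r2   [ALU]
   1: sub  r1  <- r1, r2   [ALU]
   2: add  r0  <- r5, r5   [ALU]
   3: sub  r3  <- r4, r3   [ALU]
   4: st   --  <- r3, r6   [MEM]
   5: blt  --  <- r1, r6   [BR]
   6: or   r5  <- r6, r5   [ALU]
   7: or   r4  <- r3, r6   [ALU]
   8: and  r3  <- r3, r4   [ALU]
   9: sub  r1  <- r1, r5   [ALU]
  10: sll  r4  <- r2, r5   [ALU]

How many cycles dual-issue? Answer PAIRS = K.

t=0 i0:and ; RAW+WAW r1
t=1 i1,i2:sub/add ; 2-wide
t=2 i3:sub ; RAW r3
t=3 i4:st ; no-port MEM/BR
t=4 i5,i6:blt/or ; 2-wide
t=5 i7:or ; RAW r4
t=6 i8,i9:and/sub ; 2-wide
t=7 i10:sll ; tail

PAIRS = 3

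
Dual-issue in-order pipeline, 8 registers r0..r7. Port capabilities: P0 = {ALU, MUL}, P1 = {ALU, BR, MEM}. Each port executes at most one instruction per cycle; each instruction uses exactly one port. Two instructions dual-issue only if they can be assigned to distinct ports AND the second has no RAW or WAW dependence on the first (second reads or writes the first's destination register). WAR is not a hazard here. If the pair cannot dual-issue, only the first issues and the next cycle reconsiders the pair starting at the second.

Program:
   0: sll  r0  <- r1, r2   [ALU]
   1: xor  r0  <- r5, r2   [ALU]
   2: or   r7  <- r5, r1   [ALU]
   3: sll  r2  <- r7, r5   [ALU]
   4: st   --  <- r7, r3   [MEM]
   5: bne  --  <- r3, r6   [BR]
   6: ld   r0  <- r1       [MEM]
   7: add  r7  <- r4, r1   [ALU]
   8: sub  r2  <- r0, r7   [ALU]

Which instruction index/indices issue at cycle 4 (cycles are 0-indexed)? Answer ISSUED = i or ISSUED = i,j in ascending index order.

ISSUED = 6,7

c0: i0 sll  WAW r0
c1: i1+i2 xor+or  2-wide
c2: i3+i4 sll+st  2-wide
c3: i5 bne  no-port BR/MEM
c4: i6+i7 ld+add  2-wide
c5: i8 sub  tail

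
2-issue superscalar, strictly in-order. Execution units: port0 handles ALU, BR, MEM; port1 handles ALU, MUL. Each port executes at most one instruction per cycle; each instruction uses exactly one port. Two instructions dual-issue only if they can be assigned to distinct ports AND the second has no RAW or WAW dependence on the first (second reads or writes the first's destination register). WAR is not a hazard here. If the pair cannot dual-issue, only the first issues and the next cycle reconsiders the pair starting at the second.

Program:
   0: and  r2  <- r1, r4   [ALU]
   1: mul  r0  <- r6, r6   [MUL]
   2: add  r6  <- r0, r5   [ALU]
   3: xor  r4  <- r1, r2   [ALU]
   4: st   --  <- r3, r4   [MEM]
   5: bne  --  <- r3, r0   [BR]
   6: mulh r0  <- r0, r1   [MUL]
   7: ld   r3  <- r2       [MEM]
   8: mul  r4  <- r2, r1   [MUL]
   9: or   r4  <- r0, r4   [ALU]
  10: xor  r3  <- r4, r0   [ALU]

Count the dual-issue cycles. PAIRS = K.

c0: i0/i1 and.ALU mul.MUL  2-wide
c1: i2/i3 add.ALU xor.ALU  2-wide
c2: i4 st.MEM  no-port MEM/BR
c3: i5/i6 bne.BR mulh.MUL  2-wide
c4: i7/i8 ld.MEM mul.MUL  2-wide
c5: i9 or.ALU  RAW r4
c6: i10 xor.ALU  tail

PAIRS = 4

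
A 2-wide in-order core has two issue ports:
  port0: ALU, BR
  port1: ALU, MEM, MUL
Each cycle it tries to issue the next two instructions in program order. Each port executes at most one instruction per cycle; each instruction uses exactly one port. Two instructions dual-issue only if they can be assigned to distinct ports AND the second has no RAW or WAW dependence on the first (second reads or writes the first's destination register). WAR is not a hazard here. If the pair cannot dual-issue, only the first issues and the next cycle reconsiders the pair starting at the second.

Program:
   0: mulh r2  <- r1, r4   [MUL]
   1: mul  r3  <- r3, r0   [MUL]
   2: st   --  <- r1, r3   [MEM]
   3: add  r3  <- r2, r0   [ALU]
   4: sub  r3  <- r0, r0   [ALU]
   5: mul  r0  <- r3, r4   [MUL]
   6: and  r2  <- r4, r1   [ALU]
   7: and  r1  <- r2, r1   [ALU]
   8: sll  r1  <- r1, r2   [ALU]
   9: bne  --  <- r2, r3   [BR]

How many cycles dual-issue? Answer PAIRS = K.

PAIRS = 3

[0] i0  mulh.MUL  -- no-port MUL/MUL
[1] i1  mul.MUL  -- no-port MUL/MEM
[2] i2,i3  st.MEM/add.ALU  -- dual
[3] i4  sub.ALU  -- RAW r3
[4] i5,i6  mul.MUL/and.ALU  -- dual
[5] i7  and.ALU  -- RAW+WAW r1
[6] i8,i9  sll.ALU/bne.BR  -- dual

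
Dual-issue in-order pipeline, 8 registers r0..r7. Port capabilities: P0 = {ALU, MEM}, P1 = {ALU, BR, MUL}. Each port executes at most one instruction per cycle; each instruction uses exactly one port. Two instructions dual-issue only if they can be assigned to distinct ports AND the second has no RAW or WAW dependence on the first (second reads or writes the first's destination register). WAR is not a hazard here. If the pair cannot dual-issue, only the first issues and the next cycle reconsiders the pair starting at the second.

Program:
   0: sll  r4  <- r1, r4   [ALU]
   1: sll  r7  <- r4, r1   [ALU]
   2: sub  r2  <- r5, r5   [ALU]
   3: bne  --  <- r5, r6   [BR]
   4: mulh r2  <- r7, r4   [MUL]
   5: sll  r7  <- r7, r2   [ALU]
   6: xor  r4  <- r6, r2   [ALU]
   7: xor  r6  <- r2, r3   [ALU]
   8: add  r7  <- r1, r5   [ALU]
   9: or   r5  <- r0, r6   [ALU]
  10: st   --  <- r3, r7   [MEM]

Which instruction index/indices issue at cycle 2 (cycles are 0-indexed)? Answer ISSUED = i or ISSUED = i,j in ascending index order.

ISSUED = 3

t=0 i0:sll ; RAW r4
t=1 i1,i2:sll sub ; dual
t=2 i3:bne ; no-port BR/MUL
t=3 i4:mulh ; RAW r2
t=4 i5,i6:sll xor ; dual
t=5 i7,i8:xor add ; dual
t=6 i9,i10:or st ; dual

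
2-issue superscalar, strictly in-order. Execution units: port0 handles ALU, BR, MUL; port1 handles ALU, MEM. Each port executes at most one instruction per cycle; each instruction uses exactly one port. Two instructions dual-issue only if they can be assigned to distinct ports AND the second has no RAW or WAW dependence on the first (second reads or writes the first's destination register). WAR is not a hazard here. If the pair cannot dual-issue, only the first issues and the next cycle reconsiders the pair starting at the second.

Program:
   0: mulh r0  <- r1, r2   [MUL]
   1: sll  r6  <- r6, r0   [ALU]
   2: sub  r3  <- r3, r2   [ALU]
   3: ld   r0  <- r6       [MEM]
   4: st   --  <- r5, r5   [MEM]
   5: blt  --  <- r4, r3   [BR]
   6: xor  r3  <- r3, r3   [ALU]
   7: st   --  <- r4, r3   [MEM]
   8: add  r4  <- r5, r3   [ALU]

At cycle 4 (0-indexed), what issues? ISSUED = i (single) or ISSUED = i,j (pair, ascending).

#0 head=0: mulh.MUL i0 RAW r0
#1 head=1: sll.ALU;sub.ALU i1/i2 pair
#2 head=3: ld.MEM i3 no-port MEM/MEM
#3 head=4: st.MEM;blt.BR i4/i5 pair
#4 head=6: xor.ALU i6 RAW r3
#5 head=7: st.MEM;add.ALU i7/i8 pair

ISSUED = 6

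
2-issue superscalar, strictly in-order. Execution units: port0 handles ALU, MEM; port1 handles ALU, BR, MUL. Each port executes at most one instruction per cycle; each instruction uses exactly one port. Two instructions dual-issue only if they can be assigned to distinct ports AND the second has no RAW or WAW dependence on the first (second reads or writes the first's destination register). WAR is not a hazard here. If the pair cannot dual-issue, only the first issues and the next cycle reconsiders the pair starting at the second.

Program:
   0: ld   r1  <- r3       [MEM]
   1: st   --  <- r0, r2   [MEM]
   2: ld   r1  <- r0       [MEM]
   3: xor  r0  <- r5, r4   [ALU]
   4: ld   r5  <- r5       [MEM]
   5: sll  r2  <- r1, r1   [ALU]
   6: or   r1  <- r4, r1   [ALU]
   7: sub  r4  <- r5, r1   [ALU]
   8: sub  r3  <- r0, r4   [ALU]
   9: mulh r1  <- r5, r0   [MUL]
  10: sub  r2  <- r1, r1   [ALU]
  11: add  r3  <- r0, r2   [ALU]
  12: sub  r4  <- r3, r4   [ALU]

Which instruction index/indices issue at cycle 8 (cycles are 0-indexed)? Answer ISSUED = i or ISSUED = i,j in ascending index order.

[0] i0  ld.MEM  -- no-port MEM/MEM
[1] i1  st.MEM  -- no-port MEM/MEM
[2] i2/i3  ld.MEM xor.ALU  -- 2-wide
[3] i4/i5  ld.MEM sll.ALU  -- 2-wide
[4] i6  or.ALU  -- RAW r1
[5] i7  sub.ALU  -- RAW r4
[6] i8/i9  sub.ALU mulh.MUL  -- 2-wide
[7] i10  sub.ALU  -- RAW r2
[8] i11  add.ALU  -- RAW r3
[9] i12  sub.ALU  -- tail

ISSUED = 11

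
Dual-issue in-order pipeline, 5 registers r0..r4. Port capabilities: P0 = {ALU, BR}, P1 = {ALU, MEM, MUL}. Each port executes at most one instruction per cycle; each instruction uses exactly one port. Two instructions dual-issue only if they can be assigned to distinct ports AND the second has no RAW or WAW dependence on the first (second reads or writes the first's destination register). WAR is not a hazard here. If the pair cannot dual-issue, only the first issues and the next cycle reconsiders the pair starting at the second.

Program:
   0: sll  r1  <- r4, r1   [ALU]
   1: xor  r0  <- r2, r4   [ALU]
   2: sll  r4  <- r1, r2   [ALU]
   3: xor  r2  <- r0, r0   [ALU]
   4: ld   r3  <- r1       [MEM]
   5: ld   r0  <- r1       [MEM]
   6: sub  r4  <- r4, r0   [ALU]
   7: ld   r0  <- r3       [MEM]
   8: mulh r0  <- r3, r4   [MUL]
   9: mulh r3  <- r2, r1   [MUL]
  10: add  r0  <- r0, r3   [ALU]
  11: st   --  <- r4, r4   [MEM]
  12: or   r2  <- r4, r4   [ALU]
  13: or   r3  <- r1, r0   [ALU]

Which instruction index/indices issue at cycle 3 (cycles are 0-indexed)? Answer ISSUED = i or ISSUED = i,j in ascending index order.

#0 head=0: sll.ALU;xor.ALU i0&i1 pair
#1 head=2: sll.ALU;xor.ALU i2&i3 pair
#2 head=4: ld.MEM i4 no-port MEM/MEM
#3 head=5: ld.MEM i5 RAW r0
#4 head=6: sub.ALU;ld.MEM i6&i7 pair
#5 head=8: mulh.MUL i8 no-port MUL/MUL
#6 head=9: mulh.MUL i9 RAW r3
#7 head=10: add.ALU;st.MEM i10&i11 pair
#8 head=12: or.ALU;or.ALU i12&i13 pair

ISSUED = 5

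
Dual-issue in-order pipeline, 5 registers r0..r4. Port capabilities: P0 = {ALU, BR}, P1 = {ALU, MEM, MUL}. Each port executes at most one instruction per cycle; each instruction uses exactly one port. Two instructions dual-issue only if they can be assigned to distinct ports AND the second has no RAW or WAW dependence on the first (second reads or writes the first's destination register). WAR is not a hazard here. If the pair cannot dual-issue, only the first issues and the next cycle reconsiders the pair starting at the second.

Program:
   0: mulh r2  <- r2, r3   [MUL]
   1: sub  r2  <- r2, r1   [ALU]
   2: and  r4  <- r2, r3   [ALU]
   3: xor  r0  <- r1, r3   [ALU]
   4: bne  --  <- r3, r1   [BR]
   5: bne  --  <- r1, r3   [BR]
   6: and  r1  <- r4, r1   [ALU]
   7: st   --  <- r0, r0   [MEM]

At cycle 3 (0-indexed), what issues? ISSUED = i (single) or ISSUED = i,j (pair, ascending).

[0] i0  mulh.MUL  -- RAW+WAW r2
[1] i1  sub.ALU  -- RAW r2
[2] i2&i3  and.ALU xor.ALU  -- 2-wide
[3] i4  bne.BR  -- no-port BR/BR
[4] i5&i6  bne.BR and.ALU  -- 2-wide
[5] i7  st.MEM  -- tail

ISSUED = 4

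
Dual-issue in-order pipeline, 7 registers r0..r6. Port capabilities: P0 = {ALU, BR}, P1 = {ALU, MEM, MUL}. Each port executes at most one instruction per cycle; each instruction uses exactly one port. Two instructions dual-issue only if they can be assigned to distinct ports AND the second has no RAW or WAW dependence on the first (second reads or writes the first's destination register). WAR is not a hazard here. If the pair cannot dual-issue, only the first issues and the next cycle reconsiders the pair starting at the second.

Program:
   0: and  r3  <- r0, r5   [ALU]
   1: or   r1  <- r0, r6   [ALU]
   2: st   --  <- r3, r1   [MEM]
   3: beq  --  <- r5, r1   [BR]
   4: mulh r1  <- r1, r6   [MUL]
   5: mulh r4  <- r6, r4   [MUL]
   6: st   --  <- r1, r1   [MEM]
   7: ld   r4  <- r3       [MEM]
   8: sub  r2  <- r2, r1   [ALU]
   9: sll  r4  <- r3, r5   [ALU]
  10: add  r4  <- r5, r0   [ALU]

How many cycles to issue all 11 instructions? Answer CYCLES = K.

0. and or @i0+i1  | pair
1. st beq @i2+i3  | pair
2. mulh @i4  | no-port MUL/MUL
3. mulh @i5  | no-port MUL/MEM
4. st @i6  | no-port MEM/MEM
5. ld sub @i7+i8  | pair
6. sll @i9  | WAW r4
7. add @i10  | tail

CYCLES = 8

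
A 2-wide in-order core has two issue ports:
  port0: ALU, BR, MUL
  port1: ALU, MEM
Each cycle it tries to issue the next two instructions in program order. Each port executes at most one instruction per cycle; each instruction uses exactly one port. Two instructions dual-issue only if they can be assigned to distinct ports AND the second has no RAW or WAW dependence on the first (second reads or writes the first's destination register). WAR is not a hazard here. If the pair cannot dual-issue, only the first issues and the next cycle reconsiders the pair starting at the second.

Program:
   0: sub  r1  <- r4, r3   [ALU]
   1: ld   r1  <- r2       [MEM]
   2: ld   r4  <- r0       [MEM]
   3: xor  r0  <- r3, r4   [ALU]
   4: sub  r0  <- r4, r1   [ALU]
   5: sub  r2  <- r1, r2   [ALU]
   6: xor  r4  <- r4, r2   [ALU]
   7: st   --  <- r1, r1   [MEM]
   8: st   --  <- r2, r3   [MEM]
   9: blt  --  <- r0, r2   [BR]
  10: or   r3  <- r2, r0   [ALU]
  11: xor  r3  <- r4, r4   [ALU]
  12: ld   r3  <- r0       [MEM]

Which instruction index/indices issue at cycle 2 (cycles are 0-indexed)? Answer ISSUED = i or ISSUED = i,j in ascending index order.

ISSUED = 2

[0] i0  sub  -- WAW r1
[1] i1  ld  -- no-port MEM/MEM
[2] i2  ld  -- RAW r4
[3] i3  xor  -- WAW r0
[4] i4+i5  sub sub  -- 2-wide
[5] i6+i7  xor st  -- 2-wide
[6] i8+i9  st blt  -- 2-wide
[7] i10  or  -- WAW r3
[8] i11  xor  -- WAW r3
[9] i12  ld  -- tail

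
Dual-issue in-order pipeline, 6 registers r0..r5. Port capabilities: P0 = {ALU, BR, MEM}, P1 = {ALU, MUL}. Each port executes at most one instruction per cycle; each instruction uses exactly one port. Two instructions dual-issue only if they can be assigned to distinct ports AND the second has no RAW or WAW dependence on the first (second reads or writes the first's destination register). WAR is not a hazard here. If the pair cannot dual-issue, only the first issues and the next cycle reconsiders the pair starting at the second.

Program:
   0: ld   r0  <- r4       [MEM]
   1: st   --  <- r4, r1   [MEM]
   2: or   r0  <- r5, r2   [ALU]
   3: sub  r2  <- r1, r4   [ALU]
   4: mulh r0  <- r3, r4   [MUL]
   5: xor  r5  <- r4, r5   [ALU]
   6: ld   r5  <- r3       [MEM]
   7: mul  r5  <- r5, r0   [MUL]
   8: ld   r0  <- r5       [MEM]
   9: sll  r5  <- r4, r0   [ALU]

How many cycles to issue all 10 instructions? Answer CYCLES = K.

c0: i0 ld.MEM  no-port MEM/MEM
c1: i1,i2 st.MEM or.ALU  2-wide
c2: i3,i4 sub.ALU mulh.MUL  2-wide
c3: i5 xor.ALU  WAW r5
c4: i6 ld.MEM  RAW+WAW r5
c5: i7 mul.MUL  RAW r5
c6: i8 ld.MEM  RAW r0
c7: i9 sll.ALU  tail

CYCLES = 8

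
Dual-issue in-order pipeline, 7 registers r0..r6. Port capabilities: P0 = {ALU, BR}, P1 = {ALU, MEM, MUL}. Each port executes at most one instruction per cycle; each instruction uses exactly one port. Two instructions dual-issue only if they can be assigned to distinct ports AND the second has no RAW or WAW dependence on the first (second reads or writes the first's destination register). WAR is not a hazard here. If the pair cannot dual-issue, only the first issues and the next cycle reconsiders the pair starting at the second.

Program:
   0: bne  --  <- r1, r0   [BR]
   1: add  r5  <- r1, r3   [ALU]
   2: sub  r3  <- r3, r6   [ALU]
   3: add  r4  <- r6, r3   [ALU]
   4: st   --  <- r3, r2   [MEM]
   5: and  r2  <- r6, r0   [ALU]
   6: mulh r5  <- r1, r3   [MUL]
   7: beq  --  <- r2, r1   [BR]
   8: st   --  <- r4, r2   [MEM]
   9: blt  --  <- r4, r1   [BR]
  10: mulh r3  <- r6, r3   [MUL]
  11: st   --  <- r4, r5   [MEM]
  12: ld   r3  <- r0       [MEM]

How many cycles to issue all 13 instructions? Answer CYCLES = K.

CYCLES = 8

  cy0 -> i0,i1 (bne.BR add.ALU) dual
  cy1 -> i2 (sub.ALU) RAW r3
  cy2 -> i3,i4 (add.ALU st.MEM) dual
  cy3 -> i5,i6 (and.ALU mulh.MUL) dual
  cy4 -> i7,i8 (beq.BR st.MEM) dual
  cy5 -> i9,i10 (blt.BR mulh.MUL) dual
  cy6 -> i11 (st.MEM) no-port MEM/MEM
  cy7 -> i12 (ld.MEM) tail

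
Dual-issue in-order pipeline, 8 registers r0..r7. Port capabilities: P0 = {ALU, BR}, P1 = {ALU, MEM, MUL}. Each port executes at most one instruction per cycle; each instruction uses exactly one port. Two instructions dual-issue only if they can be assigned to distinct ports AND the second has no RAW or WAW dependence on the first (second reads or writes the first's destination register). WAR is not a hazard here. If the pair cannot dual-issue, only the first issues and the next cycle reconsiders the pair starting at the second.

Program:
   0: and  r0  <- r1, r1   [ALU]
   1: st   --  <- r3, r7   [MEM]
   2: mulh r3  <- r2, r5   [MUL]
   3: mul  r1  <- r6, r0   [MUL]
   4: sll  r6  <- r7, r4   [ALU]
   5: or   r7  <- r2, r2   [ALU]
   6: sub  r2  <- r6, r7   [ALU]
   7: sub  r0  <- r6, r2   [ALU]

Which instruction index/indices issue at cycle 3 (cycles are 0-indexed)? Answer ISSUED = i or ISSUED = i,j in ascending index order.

ISSUED = 5

c0: i0,i1 and.ALU/st.MEM  dual
c1: i2 mulh.MUL  no-port MUL/MUL
c2: i3,i4 mul.MUL/sll.ALU  dual
c3: i5 or.ALU  RAW r7
c4: i6 sub.ALU  RAW r2
c5: i7 sub.ALU  tail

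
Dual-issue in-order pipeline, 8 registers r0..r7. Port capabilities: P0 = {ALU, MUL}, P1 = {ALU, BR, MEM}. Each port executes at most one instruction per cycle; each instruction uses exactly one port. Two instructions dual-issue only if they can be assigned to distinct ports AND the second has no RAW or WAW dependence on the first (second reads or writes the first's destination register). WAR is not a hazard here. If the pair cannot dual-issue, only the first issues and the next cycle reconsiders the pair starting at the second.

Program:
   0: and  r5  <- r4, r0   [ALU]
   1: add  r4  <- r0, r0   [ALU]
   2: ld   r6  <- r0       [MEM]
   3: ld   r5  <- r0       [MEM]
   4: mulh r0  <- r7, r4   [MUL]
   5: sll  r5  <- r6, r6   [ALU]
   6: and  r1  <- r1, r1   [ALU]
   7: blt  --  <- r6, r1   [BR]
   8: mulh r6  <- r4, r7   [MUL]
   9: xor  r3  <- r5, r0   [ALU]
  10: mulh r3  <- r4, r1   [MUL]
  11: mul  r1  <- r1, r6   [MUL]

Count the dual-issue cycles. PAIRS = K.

PAIRS = 4

#0 head=0: and+add i0,i1 2-wide
#1 head=2: ld i2 no-port MEM/MEM
#2 head=3: ld+mulh i3,i4 2-wide
#3 head=5: sll+and i5,i6 2-wide
#4 head=7: blt+mulh i7,i8 2-wide
#5 head=9: xor i9 WAW r3
#6 head=10: mulh i10 no-port MUL/MUL
#7 head=11: mul i11 tail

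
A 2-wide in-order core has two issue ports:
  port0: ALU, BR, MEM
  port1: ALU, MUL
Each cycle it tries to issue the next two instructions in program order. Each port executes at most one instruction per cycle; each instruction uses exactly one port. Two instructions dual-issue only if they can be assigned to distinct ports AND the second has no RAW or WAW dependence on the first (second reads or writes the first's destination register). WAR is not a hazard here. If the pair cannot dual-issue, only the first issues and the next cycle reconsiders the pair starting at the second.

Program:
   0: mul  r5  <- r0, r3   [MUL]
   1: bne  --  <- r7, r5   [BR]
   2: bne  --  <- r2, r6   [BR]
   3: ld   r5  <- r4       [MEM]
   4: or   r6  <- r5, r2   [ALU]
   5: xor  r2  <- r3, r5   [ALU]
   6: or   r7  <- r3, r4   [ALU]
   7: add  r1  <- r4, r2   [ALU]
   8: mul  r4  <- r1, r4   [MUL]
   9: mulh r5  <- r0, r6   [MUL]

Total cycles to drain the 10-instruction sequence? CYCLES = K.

CYCLES = 8

c0: i0 mul.MUL  RAW r5
c1: i1 bne.BR  no-port BR/BR
c2: i2 bne.BR  no-port BR/MEM
c3: i3 ld.MEM  RAW r5
c4: i4+i5 or.ALU+xor.ALU  pair
c5: i6+i7 or.ALU+add.ALU  pair
c6: i8 mul.MUL  no-port MUL/MUL
c7: i9 mulh.MUL  tail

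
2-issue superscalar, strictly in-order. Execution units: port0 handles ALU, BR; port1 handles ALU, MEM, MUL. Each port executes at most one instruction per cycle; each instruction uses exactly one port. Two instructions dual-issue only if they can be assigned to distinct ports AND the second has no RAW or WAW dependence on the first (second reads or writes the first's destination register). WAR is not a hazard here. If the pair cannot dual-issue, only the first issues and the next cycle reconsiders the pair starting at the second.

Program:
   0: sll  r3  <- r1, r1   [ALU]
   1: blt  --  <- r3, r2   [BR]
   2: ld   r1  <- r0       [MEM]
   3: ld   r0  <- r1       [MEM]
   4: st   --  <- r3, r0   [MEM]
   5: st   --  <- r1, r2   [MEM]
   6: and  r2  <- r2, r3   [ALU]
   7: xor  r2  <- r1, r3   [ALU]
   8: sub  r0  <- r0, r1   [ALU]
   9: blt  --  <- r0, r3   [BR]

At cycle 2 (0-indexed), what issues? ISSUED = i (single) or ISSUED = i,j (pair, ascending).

ISSUED = 3

#0 head=0: sll i0 RAW r3
#1 head=1: blt ld i1/i2 2-wide
#2 head=3: ld i3 no-port MEM/MEM
#3 head=4: st i4 no-port MEM/MEM
#4 head=5: st and i5/i6 2-wide
#5 head=7: xor sub i7/i8 2-wide
#6 head=9: blt i9 tail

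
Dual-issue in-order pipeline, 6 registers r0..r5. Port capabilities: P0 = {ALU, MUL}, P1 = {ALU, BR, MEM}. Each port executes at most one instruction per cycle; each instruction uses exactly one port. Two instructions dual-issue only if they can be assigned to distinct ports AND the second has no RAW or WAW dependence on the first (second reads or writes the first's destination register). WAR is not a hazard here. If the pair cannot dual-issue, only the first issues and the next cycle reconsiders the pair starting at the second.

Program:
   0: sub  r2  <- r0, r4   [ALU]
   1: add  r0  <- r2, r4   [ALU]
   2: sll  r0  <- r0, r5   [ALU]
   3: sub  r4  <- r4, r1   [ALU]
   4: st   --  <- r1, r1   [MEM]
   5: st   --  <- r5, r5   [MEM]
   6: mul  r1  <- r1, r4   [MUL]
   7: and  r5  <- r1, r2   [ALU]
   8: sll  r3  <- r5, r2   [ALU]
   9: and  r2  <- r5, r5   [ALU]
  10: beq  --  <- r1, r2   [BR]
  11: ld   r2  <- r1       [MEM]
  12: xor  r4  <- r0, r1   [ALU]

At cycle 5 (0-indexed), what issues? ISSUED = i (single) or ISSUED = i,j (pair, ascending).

[0] i0  sub.ALU  -- RAW r2
[1] i1  add.ALU  -- RAW+WAW r0
[2] i2+i3  sll.ALU sub.ALU  -- 2-wide
[3] i4  st.MEM  -- no-port MEM/MEM
[4] i5+i6  st.MEM mul.MUL  -- 2-wide
[5] i7  and.ALU  -- RAW r5
[6] i8+i9  sll.ALU and.ALU  -- 2-wide
[7] i10  beq.BR  -- no-port BR/MEM
[8] i11+i12  ld.MEM xor.ALU  -- 2-wide

ISSUED = 7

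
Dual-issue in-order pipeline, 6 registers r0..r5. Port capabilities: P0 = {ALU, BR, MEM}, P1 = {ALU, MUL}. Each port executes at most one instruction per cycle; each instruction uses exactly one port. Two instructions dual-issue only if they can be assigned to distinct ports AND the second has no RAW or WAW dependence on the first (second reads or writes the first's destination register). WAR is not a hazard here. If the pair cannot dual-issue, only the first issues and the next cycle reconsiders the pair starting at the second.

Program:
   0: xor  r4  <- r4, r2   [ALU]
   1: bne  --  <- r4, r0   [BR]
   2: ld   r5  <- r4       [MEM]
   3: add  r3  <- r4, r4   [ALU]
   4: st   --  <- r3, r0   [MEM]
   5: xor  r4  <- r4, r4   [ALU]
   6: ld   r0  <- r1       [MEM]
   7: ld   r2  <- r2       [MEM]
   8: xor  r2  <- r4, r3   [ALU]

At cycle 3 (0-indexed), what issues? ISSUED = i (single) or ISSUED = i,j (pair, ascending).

t=0 i0:xor.ALU ; RAW r4
t=1 i1:bne.BR ; no-port BR/MEM
t=2 i2&i3:ld.MEM add.ALU ; pair
t=3 i4&i5:st.MEM xor.ALU ; pair
t=4 i6:ld.MEM ; no-port MEM/MEM
t=5 i7:ld.MEM ; WAW r2
t=6 i8:xor.ALU ; tail

ISSUED = 4,5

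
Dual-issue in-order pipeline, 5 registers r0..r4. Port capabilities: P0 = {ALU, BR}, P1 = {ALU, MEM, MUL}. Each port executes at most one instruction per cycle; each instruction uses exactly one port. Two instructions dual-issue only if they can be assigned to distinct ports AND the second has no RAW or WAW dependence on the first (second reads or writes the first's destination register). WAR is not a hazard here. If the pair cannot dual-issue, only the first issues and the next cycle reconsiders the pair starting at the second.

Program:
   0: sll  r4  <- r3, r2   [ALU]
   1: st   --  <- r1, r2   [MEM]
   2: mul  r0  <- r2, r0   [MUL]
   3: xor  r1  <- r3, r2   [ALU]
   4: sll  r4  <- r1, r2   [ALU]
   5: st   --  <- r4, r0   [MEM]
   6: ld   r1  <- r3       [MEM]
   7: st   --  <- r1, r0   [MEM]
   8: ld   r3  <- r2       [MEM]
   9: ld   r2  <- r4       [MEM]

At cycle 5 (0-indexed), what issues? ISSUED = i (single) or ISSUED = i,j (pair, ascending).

  cy0 -> i0/i1 (sll.ALU;st.MEM) pair
  cy1 -> i2/i3 (mul.MUL;xor.ALU) pair
  cy2 -> i4 (sll.ALU) RAW r4
  cy3 -> i5 (st.MEM) no-port MEM/MEM
  cy4 -> i6 (ld.MEM) no-port MEM/MEM
  cy5 -> i7 (st.MEM) no-port MEM/MEM
  cy6 -> i8 (ld.MEM) no-port MEM/MEM
  cy7 -> i9 (ld.MEM) tail

ISSUED = 7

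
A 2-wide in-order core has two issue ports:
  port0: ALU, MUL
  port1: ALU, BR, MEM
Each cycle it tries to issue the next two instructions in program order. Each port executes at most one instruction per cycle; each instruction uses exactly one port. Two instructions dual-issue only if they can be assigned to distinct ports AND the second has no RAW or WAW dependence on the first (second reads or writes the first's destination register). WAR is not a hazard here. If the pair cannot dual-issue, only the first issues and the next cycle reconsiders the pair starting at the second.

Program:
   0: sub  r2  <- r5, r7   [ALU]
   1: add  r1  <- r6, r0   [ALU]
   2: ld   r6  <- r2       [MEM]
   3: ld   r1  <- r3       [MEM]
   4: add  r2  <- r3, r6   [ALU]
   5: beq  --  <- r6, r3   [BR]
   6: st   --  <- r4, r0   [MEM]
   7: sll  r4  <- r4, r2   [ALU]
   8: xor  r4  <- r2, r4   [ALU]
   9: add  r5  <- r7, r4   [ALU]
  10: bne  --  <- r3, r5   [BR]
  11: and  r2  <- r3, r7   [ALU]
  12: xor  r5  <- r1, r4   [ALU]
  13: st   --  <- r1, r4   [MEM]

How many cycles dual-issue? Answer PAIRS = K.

PAIRS = 5

[0] i0,i1  sub.ALU add.ALU  -- 2-wide
[1] i2  ld.MEM  -- no-port MEM/MEM
[2] i3,i4  ld.MEM add.ALU  -- 2-wide
[3] i5  beq.BR  -- no-port BR/MEM
[4] i6,i7  st.MEM sll.ALU  -- 2-wide
[5] i8  xor.ALU  -- RAW r4
[6] i9  add.ALU  -- RAW r5
[7] i10,i11  bne.BR and.ALU  -- 2-wide
[8] i12,i13  xor.ALU st.MEM  -- 2-wide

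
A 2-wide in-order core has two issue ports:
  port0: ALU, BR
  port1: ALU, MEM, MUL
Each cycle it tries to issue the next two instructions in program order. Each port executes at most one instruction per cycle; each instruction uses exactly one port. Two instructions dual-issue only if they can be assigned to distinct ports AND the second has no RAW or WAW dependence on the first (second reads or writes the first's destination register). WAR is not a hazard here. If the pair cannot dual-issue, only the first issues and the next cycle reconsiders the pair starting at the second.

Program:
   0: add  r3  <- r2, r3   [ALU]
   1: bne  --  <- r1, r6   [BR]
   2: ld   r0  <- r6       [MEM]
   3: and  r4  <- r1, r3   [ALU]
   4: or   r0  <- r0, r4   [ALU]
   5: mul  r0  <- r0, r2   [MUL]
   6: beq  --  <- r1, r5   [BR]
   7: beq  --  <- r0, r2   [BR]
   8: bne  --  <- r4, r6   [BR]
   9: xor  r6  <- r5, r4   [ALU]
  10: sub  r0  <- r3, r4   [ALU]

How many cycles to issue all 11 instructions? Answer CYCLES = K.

#0 head=0: add.ALU/bne.BR i0,i1 pair
#1 head=2: ld.MEM/and.ALU i2,i3 pair
#2 head=4: or.ALU i4 RAW+WAW r0
#3 head=5: mul.MUL/beq.BR i5,i6 pair
#4 head=7: beq.BR i7 no-port BR/BR
#5 head=8: bne.BR/xor.ALU i8,i9 pair
#6 head=10: sub.ALU i10 tail

CYCLES = 7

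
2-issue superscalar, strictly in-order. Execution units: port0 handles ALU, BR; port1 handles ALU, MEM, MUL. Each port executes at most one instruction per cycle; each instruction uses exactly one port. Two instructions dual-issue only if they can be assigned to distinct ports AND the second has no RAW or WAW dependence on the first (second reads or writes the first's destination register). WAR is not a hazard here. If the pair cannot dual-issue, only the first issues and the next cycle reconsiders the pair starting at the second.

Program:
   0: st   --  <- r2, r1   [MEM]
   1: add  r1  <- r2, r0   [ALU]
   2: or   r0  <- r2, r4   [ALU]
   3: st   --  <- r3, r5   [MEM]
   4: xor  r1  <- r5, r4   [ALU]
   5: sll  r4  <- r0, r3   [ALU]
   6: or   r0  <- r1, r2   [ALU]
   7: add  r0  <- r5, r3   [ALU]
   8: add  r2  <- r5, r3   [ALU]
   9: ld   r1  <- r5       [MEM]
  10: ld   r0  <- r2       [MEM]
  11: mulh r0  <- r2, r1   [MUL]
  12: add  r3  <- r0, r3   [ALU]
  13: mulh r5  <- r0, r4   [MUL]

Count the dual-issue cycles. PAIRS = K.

PAIRS = 5

t=0 i0,i1:st.MEM/add.ALU ; dual
t=1 i2,i3:or.ALU/st.MEM ; dual
t=2 i4,i5:xor.ALU/sll.ALU ; dual
t=3 i6:or.ALU ; WAW r0
t=4 i7,i8:add.ALU/add.ALU ; dual
t=5 i9:ld.MEM ; no-port MEM/MEM
t=6 i10:ld.MEM ; no-port MEM/MUL
t=7 i11:mulh.MUL ; RAW r0
t=8 i12,i13:add.ALU/mulh.MUL ; dual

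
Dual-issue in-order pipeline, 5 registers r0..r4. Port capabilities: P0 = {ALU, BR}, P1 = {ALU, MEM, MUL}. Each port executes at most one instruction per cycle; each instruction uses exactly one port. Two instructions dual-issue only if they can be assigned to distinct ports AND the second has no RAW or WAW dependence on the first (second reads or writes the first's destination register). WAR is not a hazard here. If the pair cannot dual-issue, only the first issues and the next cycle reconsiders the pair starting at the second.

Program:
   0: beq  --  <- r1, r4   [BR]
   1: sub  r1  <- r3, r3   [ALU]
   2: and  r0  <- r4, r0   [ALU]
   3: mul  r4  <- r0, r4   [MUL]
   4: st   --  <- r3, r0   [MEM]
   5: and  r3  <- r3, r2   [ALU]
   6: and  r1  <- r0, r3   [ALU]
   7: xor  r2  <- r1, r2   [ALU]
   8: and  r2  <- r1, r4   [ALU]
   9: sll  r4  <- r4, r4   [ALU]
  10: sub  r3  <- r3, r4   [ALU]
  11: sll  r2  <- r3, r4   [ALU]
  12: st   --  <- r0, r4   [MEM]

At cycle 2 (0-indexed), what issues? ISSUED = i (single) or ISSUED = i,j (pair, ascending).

t=0 i0+i1:beq.BR;sub.ALU ; 2-wide
t=1 i2:and.ALU ; RAW r0
t=2 i3:mul.MUL ; no-port MUL/MEM
t=3 i4+i5:st.MEM;and.ALU ; 2-wide
t=4 i6:and.ALU ; RAW r1
t=5 i7:xor.ALU ; WAW r2
t=6 i8+i9:and.ALU;sll.ALU ; 2-wide
t=7 i10:sub.ALU ; RAW r3
t=8 i11+i12:sll.ALU;st.MEM ; 2-wide

ISSUED = 3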